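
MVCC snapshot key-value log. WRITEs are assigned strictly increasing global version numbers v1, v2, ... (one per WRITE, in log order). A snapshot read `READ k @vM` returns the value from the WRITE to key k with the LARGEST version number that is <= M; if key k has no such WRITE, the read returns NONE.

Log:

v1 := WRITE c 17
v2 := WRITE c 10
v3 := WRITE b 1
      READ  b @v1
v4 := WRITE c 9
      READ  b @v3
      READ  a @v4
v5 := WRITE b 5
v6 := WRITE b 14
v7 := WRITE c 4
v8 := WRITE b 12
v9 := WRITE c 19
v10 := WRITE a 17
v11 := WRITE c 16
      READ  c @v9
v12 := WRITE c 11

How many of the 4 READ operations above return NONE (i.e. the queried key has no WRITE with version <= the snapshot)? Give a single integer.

v1: WRITE c=17  (c history now [(1, 17)])
v2: WRITE c=10  (c history now [(1, 17), (2, 10)])
v3: WRITE b=1  (b history now [(3, 1)])
READ b @v1: history=[(3, 1)] -> no version <= 1 -> NONE
v4: WRITE c=9  (c history now [(1, 17), (2, 10), (4, 9)])
READ b @v3: history=[(3, 1)] -> pick v3 -> 1
READ a @v4: history=[] -> no version <= 4 -> NONE
v5: WRITE b=5  (b history now [(3, 1), (5, 5)])
v6: WRITE b=14  (b history now [(3, 1), (5, 5), (6, 14)])
v7: WRITE c=4  (c history now [(1, 17), (2, 10), (4, 9), (7, 4)])
v8: WRITE b=12  (b history now [(3, 1), (5, 5), (6, 14), (8, 12)])
v9: WRITE c=19  (c history now [(1, 17), (2, 10), (4, 9), (7, 4), (9, 19)])
v10: WRITE a=17  (a history now [(10, 17)])
v11: WRITE c=16  (c history now [(1, 17), (2, 10), (4, 9), (7, 4), (9, 19), (11, 16)])
READ c @v9: history=[(1, 17), (2, 10), (4, 9), (7, 4), (9, 19), (11, 16)] -> pick v9 -> 19
v12: WRITE c=11  (c history now [(1, 17), (2, 10), (4, 9), (7, 4), (9, 19), (11, 16), (12, 11)])
Read results in order: ['NONE', '1', 'NONE', '19']
NONE count = 2

Answer: 2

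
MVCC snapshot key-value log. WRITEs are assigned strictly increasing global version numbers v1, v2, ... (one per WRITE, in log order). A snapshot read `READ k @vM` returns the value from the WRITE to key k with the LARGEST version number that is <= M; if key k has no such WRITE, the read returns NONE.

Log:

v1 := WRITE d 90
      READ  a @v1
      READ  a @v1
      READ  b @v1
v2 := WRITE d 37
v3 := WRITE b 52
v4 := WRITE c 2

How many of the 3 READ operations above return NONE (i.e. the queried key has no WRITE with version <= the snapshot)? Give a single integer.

Answer: 3

Derivation:
v1: WRITE d=90  (d history now [(1, 90)])
READ a @v1: history=[] -> no version <= 1 -> NONE
READ a @v1: history=[] -> no version <= 1 -> NONE
READ b @v1: history=[] -> no version <= 1 -> NONE
v2: WRITE d=37  (d history now [(1, 90), (2, 37)])
v3: WRITE b=52  (b history now [(3, 52)])
v4: WRITE c=2  (c history now [(4, 2)])
Read results in order: ['NONE', 'NONE', 'NONE']
NONE count = 3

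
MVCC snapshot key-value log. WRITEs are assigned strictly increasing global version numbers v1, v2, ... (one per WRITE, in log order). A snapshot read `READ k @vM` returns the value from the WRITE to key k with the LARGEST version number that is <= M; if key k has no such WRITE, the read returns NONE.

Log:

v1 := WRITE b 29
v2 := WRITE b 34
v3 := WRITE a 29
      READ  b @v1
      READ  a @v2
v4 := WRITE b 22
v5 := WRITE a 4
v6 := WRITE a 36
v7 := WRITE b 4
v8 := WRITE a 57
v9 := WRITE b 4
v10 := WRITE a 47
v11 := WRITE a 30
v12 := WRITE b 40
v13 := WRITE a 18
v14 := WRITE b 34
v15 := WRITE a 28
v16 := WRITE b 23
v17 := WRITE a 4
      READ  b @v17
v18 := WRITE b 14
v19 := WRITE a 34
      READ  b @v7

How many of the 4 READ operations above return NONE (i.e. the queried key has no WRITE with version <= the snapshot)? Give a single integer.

Answer: 1

Derivation:
v1: WRITE b=29  (b history now [(1, 29)])
v2: WRITE b=34  (b history now [(1, 29), (2, 34)])
v3: WRITE a=29  (a history now [(3, 29)])
READ b @v1: history=[(1, 29), (2, 34)] -> pick v1 -> 29
READ a @v2: history=[(3, 29)] -> no version <= 2 -> NONE
v4: WRITE b=22  (b history now [(1, 29), (2, 34), (4, 22)])
v5: WRITE a=4  (a history now [(3, 29), (5, 4)])
v6: WRITE a=36  (a history now [(3, 29), (5, 4), (6, 36)])
v7: WRITE b=4  (b history now [(1, 29), (2, 34), (4, 22), (7, 4)])
v8: WRITE a=57  (a history now [(3, 29), (5, 4), (6, 36), (8, 57)])
v9: WRITE b=4  (b history now [(1, 29), (2, 34), (4, 22), (7, 4), (9, 4)])
v10: WRITE a=47  (a history now [(3, 29), (5, 4), (6, 36), (8, 57), (10, 47)])
v11: WRITE a=30  (a history now [(3, 29), (5, 4), (6, 36), (8, 57), (10, 47), (11, 30)])
v12: WRITE b=40  (b history now [(1, 29), (2, 34), (4, 22), (7, 4), (9, 4), (12, 40)])
v13: WRITE a=18  (a history now [(3, 29), (5, 4), (6, 36), (8, 57), (10, 47), (11, 30), (13, 18)])
v14: WRITE b=34  (b history now [(1, 29), (2, 34), (4, 22), (7, 4), (9, 4), (12, 40), (14, 34)])
v15: WRITE a=28  (a history now [(3, 29), (5, 4), (6, 36), (8, 57), (10, 47), (11, 30), (13, 18), (15, 28)])
v16: WRITE b=23  (b history now [(1, 29), (2, 34), (4, 22), (7, 4), (9, 4), (12, 40), (14, 34), (16, 23)])
v17: WRITE a=4  (a history now [(3, 29), (5, 4), (6, 36), (8, 57), (10, 47), (11, 30), (13, 18), (15, 28), (17, 4)])
READ b @v17: history=[(1, 29), (2, 34), (4, 22), (7, 4), (9, 4), (12, 40), (14, 34), (16, 23)] -> pick v16 -> 23
v18: WRITE b=14  (b history now [(1, 29), (2, 34), (4, 22), (7, 4), (9, 4), (12, 40), (14, 34), (16, 23), (18, 14)])
v19: WRITE a=34  (a history now [(3, 29), (5, 4), (6, 36), (8, 57), (10, 47), (11, 30), (13, 18), (15, 28), (17, 4), (19, 34)])
READ b @v7: history=[(1, 29), (2, 34), (4, 22), (7, 4), (9, 4), (12, 40), (14, 34), (16, 23), (18, 14)] -> pick v7 -> 4
Read results in order: ['29', 'NONE', '23', '4']
NONE count = 1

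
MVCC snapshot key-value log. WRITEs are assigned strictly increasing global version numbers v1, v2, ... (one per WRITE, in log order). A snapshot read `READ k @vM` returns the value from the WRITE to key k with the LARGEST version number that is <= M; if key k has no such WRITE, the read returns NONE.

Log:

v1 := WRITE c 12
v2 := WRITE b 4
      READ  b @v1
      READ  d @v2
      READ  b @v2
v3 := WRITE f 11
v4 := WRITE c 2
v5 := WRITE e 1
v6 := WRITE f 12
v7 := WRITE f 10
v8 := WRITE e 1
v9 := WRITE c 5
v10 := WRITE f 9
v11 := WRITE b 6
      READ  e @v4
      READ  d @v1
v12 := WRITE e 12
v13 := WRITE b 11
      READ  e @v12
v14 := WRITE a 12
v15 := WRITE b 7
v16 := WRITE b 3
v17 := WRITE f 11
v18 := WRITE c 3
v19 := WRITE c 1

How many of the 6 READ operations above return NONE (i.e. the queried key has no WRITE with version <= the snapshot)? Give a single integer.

Answer: 4

Derivation:
v1: WRITE c=12  (c history now [(1, 12)])
v2: WRITE b=4  (b history now [(2, 4)])
READ b @v1: history=[(2, 4)] -> no version <= 1 -> NONE
READ d @v2: history=[] -> no version <= 2 -> NONE
READ b @v2: history=[(2, 4)] -> pick v2 -> 4
v3: WRITE f=11  (f history now [(3, 11)])
v4: WRITE c=2  (c history now [(1, 12), (4, 2)])
v5: WRITE e=1  (e history now [(5, 1)])
v6: WRITE f=12  (f history now [(3, 11), (6, 12)])
v7: WRITE f=10  (f history now [(3, 11), (6, 12), (7, 10)])
v8: WRITE e=1  (e history now [(5, 1), (8, 1)])
v9: WRITE c=5  (c history now [(1, 12), (4, 2), (9, 5)])
v10: WRITE f=9  (f history now [(3, 11), (6, 12), (7, 10), (10, 9)])
v11: WRITE b=6  (b history now [(2, 4), (11, 6)])
READ e @v4: history=[(5, 1), (8, 1)] -> no version <= 4 -> NONE
READ d @v1: history=[] -> no version <= 1 -> NONE
v12: WRITE e=12  (e history now [(5, 1), (8, 1), (12, 12)])
v13: WRITE b=11  (b history now [(2, 4), (11, 6), (13, 11)])
READ e @v12: history=[(5, 1), (8, 1), (12, 12)] -> pick v12 -> 12
v14: WRITE a=12  (a history now [(14, 12)])
v15: WRITE b=7  (b history now [(2, 4), (11, 6), (13, 11), (15, 7)])
v16: WRITE b=3  (b history now [(2, 4), (11, 6), (13, 11), (15, 7), (16, 3)])
v17: WRITE f=11  (f history now [(3, 11), (6, 12), (7, 10), (10, 9), (17, 11)])
v18: WRITE c=3  (c history now [(1, 12), (4, 2), (9, 5), (18, 3)])
v19: WRITE c=1  (c history now [(1, 12), (4, 2), (9, 5), (18, 3), (19, 1)])
Read results in order: ['NONE', 'NONE', '4', 'NONE', 'NONE', '12']
NONE count = 4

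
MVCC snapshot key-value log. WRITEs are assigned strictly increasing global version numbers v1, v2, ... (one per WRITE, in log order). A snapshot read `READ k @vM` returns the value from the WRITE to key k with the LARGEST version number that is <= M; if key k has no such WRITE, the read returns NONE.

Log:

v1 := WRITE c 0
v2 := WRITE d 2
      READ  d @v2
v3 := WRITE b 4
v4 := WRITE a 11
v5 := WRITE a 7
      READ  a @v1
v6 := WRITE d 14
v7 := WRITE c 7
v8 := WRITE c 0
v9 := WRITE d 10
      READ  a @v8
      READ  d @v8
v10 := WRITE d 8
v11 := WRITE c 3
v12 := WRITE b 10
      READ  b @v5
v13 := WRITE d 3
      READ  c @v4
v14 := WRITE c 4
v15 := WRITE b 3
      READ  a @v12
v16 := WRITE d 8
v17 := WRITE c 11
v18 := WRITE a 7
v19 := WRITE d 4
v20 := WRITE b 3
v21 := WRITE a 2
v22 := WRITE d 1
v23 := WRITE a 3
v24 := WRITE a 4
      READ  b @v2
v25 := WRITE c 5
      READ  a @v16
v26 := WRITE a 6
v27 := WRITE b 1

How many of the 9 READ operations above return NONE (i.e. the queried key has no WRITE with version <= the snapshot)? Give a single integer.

Answer: 2

Derivation:
v1: WRITE c=0  (c history now [(1, 0)])
v2: WRITE d=2  (d history now [(2, 2)])
READ d @v2: history=[(2, 2)] -> pick v2 -> 2
v3: WRITE b=4  (b history now [(3, 4)])
v4: WRITE a=11  (a history now [(4, 11)])
v5: WRITE a=7  (a history now [(4, 11), (5, 7)])
READ a @v1: history=[(4, 11), (5, 7)] -> no version <= 1 -> NONE
v6: WRITE d=14  (d history now [(2, 2), (6, 14)])
v7: WRITE c=7  (c history now [(1, 0), (7, 7)])
v8: WRITE c=0  (c history now [(1, 0), (7, 7), (8, 0)])
v9: WRITE d=10  (d history now [(2, 2), (6, 14), (9, 10)])
READ a @v8: history=[(4, 11), (5, 7)] -> pick v5 -> 7
READ d @v8: history=[(2, 2), (6, 14), (9, 10)] -> pick v6 -> 14
v10: WRITE d=8  (d history now [(2, 2), (6, 14), (9, 10), (10, 8)])
v11: WRITE c=3  (c history now [(1, 0), (7, 7), (8, 0), (11, 3)])
v12: WRITE b=10  (b history now [(3, 4), (12, 10)])
READ b @v5: history=[(3, 4), (12, 10)] -> pick v3 -> 4
v13: WRITE d=3  (d history now [(2, 2), (6, 14), (9, 10), (10, 8), (13, 3)])
READ c @v4: history=[(1, 0), (7, 7), (8, 0), (11, 3)] -> pick v1 -> 0
v14: WRITE c=4  (c history now [(1, 0), (7, 7), (8, 0), (11, 3), (14, 4)])
v15: WRITE b=3  (b history now [(3, 4), (12, 10), (15, 3)])
READ a @v12: history=[(4, 11), (5, 7)] -> pick v5 -> 7
v16: WRITE d=8  (d history now [(2, 2), (6, 14), (9, 10), (10, 8), (13, 3), (16, 8)])
v17: WRITE c=11  (c history now [(1, 0), (7, 7), (8, 0), (11, 3), (14, 4), (17, 11)])
v18: WRITE a=7  (a history now [(4, 11), (5, 7), (18, 7)])
v19: WRITE d=4  (d history now [(2, 2), (6, 14), (9, 10), (10, 8), (13, 3), (16, 8), (19, 4)])
v20: WRITE b=3  (b history now [(3, 4), (12, 10), (15, 3), (20, 3)])
v21: WRITE a=2  (a history now [(4, 11), (5, 7), (18, 7), (21, 2)])
v22: WRITE d=1  (d history now [(2, 2), (6, 14), (9, 10), (10, 8), (13, 3), (16, 8), (19, 4), (22, 1)])
v23: WRITE a=3  (a history now [(4, 11), (5, 7), (18, 7), (21, 2), (23, 3)])
v24: WRITE a=4  (a history now [(4, 11), (5, 7), (18, 7), (21, 2), (23, 3), (24, 4)])
READ b @v2: history=[(3, 4), (12, 10), (15, 3), (20, 3)] -> no version <= 2 -> NONE
v25: WRITE c=5  (c history now [(1, 0), (7, 7), (8, 0), (11, 3), (14, 4), (17, 11), (25, 5)])
READ a @v16: history=[(4, 11), (5, 7), (18, 7), (21, 2), (23, 3), (24, 4)] -> pick v5 -> 7
v26: WRITE a=6  (a history now [(4, 11), (5, 7), (18, 7), (21, 2), (23, 3), (24, 4), (26, 6)])
v27: WRITE b=1  (b history now [(3, 4), (12, 10), (15, 3), (20, 3), (27, 1)])
Read results in order: ['2', 'NONE', '7', '14', '4', '0', '7', 'NONE', '7']
NONE count = 2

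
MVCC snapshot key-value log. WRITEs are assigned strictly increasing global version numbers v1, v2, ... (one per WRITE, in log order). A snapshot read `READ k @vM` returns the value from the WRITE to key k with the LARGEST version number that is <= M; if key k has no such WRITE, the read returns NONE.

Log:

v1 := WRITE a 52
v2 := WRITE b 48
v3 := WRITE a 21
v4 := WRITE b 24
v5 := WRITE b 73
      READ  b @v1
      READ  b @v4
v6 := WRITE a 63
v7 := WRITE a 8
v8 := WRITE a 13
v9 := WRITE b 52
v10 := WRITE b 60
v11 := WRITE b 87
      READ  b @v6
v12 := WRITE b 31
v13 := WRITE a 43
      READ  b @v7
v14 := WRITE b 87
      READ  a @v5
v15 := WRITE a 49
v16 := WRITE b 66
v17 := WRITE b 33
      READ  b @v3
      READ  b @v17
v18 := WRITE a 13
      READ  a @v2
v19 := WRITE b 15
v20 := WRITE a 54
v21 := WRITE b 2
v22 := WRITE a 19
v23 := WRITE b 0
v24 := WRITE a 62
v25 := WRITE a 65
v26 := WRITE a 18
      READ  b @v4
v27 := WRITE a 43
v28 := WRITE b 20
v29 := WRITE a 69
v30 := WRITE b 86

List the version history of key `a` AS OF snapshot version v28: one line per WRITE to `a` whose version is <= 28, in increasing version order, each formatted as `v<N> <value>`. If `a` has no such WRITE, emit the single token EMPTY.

Scan writes for key=a with version <= 28:
  v1 WRITE a 52 -> keep
  v2 WRITE b 48 -> skip
  v3 WRITE a 21 -> keep
  v4 WRITE b 24 -> skip
  v5 WRITE b 73 -> skip
  v6 WRITE a 63 -> keep
  v7 WRITE a 8 -> keep
  v8 WRITE a 13 -> keep
  v9 WRITE b 52 -> skip
  v10 WRITE b 60 -> skip
  v11 WRITE b 87 -> skip
  v12 WRITE b 31 -> skip
  v13 WRITE a 43 -> keep
  v14 WRITE b 87 -> skip
  v15 WRITE a 49 -> keep
  v16 WRITE b 66 -> skip
  v17 WRITE b 33 -> skip
  v18 WRITE a 13 -> keep
  v19 WRITE b 15 -> skip
  v20 WRITE a 54 -> keep
  v21 WRITE b 2 -> skip
  v22 WRITE a 19 -> keep
  v23 WRITE b 0 -> skip
  v24 WRITE a 62 -> keep
  v25 WRITE a 65 -> keep
  v26 WRITE a 18 -> keep
  v27 WRITE a 43 -> keep
  v28 WRITE b 20 -> skip
  v29 WRITE a 69 -> drop (> snap)
  v30 WRITE b 86 -> skip
Collected: [(1, 52), (3, 21), (6, 63), (7, 8), (8, 13), (13, 43), (15, 49), (18, 13), (20, 54), (22, 19), (24, 62), (25, 65), (26, 18), (27, 43)]

Answer: v1 52
v3 21
v6 63
v7 8
v8 13
v13 43
v15 49
v18 13
v20 54
v22 19
v24 62
v25 65
v26 18
v27 43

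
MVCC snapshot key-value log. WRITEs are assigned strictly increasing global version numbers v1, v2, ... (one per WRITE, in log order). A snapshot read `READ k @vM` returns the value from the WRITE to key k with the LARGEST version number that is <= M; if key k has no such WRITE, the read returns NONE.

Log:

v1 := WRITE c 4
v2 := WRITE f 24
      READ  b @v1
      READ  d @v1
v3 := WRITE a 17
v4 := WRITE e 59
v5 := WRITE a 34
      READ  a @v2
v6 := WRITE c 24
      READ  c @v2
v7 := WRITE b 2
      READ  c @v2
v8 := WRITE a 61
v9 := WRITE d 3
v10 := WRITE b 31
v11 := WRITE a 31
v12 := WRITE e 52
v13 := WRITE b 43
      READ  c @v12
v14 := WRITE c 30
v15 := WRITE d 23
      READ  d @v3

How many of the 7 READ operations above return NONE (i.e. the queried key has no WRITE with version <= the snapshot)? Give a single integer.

v1: WRITE c=4  (c history now [(1, 4)])
v2: WRITE f=24  (f history now [(2, 24)])
READ b @v1: history=[] -> no version <= 1 -> NONE
READ d @v1: history=[] -> no version <= 1 -> NONE
v3: WRITE a=17  (a history now [(3, 17)])
v4: WRITE e=59  (e history now [(4, 59)])
v5: WRITE a=34  (a history now [(3, 17), (5, 34)])
READ a @v2: history=[(3, 17), (5, 34)] -> no version <= 2 -> NONE
v6: WRITE c=24  (c history now [(1, 4), (6, 24)])
READ c @v2: history=[(1, 4), (6, 24)] -> pick v1 -> 4
v7: WRITE b=2  (b history now [(7, 2)])
READ c @v2: history=[(1, 4), (6, 24)] -> pick v1 -> 4
v8: WRITE a=61  (a history now [(3, 17), (5, 34), (8, 61)])
v9: WRITE d=3  (d history now [(9, 3)])
v10: WRITE b=31  (b history now [(7, 2), (10, 31)])
v11: WRITE a=31  (a history now [(3, 17), (5, 34), (8, 61), (11, 31)])
v12: WRITE e=52  (e history now [(4, 59), (12, 52)])
v13: WRITE b=43  (b history now [(7, 2), (10, 31), (13, 43)])
READ c @v12: history=[(1, 4), (6, 24)] -> pick v6 -> 24
v14: WRITE c=30  (c history now [(1, 4), (6, 24), (14, 30)])
v15: WRITE d=23  (d history now [(9, 3), (15, 23)])
READ d @v3: history=[(9, 3), (15, 23)] -> no version <= 3 -> NONE
Read results in order: ['NONE', 'NONE', 'NONE', '4', '4', '24', 'NONE']
NONE count = 4

Answer: 4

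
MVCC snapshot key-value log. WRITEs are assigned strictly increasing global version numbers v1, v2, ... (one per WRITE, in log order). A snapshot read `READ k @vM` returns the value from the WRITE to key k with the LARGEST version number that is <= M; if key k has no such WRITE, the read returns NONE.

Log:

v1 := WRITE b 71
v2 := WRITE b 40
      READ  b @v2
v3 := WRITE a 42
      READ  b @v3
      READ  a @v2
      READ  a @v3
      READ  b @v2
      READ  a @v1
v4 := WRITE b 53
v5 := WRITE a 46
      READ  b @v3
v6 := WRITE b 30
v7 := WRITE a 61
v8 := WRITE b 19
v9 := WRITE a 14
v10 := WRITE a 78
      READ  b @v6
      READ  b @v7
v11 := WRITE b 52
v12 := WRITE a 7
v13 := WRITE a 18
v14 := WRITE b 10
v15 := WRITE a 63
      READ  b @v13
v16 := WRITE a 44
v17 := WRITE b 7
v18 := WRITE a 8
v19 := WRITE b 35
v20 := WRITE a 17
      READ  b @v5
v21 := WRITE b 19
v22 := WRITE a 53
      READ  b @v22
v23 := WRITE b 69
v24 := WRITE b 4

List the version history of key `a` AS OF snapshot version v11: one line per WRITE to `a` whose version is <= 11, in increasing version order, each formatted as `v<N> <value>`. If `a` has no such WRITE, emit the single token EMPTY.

Scan writes for key=a with version <= 11:
  v1 WRITE b 71 -> skip
  v2 WRITE b 40 -> skip
  v3 WRITE a 42 -> keep
  v4 WRITE b 53 -> skip
  v5 WRITE a 46 -> keep
  v6 WRITE b 30 -> skip
  v7 WRITE a 61 -> keep
  v8 WRITE b 19 -> skip
  v9 WRITE a 14 -> keep
  v10 WRITE a 78 -> keep
  v11 WRITE b 52 -> skip
  v12 WRITE a 7 -> drop (> snap)
  v13 WRITE a 18 -> drop (> snap)
  v14 WRITE b 10 -> skip
  v15 WRITE a 63 -> drop (> snap)
  v16 WRITE a 44 -> drop (> snap)
  v17 WRITE b 7 -> skip
  v18 WRITE a 8 -> drop (> snap)
  v19 WRITE b 35 -> skip
  v20 WRITE a 17 -> drop (> snap)
  v21 WRITE b 19 -> skip
  v22 WRITE a 53 -> drop (> snap)
  v23 WRITE b 69 -> skip
  v24 WRITE b 4 -> skip
Collected: [(3, 42), (5, 46), (7, 61), (9, 14), (10, 78)]

Answer: v3 42
v5 46
v7 61
v9 14
v10 78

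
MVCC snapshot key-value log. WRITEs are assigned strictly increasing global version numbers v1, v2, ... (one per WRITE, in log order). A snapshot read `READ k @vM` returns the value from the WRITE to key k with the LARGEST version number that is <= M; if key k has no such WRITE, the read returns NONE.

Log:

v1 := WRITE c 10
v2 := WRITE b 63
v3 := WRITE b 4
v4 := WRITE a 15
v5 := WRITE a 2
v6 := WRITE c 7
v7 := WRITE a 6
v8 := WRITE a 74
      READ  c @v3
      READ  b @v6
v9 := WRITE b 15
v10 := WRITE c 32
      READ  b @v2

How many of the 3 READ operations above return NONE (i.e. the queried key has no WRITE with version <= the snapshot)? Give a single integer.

Answer: 0

Derivation:
v1: WRITE c=10  (c history now [(1, 10)])
v2: WRITE b=63  (b history now [(2, 63)])
v3: WRITE b=4  (b history now [(2, 63), (3, 4)])
v4: WRITE a=15  (a history now [(4, 15)])
v5: WRITE a=2  (a history now [(4, 15), (5, 2)])
v6: WRITE c=7  (c history now [(1, 10), (6, 7)])
v7: WRITE a=6  (a history now [(4, 15), (5, 2), (7, 6)])
v8: WRITE a=74  (a history now [(4, 15), (5, 2), (7, 6), (8, 74)])
READ c @v3: history=[(1, 10), (6, 7)] -> pick v1 -> 10
READ b @v6: history=[(2, 63), (3, 4)] -> pick v3 -> 4
v9: WRITE b=15  (b history now [(2, 63), (3, 4), (9, 15)])
v10: WRITE c=32  (c history now [(1, 10), (6, 7), (10, 32)])
READ b @v2: history=[(2, 63), (3, 4), (9, 15)] -> pick v2 -> 63
Read results in order: ['10', '4', '63']
NONE count = 0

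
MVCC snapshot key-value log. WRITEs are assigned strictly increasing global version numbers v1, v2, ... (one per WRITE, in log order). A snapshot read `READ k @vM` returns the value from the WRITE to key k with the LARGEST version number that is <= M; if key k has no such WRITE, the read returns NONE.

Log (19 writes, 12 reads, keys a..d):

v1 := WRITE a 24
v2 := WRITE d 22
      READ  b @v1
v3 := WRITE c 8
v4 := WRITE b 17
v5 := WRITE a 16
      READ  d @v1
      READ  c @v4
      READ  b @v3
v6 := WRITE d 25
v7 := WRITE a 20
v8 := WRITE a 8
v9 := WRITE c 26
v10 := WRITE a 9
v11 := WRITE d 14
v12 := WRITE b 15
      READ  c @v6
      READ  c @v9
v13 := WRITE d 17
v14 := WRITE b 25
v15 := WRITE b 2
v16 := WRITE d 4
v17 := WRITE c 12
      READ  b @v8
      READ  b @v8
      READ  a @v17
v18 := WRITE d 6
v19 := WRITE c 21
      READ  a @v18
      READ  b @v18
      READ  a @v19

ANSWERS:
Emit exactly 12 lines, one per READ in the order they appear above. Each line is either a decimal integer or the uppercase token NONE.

v1: WRITE a=24  (a history now [(1, 24)])
v2: WRITE d=22  (d history now [(2, 22)])
READ b @v1: history=[] -> no version <= 1 -> NONE
v3: WRITE c=8  (c history now [(3, 8)])
v4: WRITE b=17  (b history now [(4, 17)])
v5: WRITE a=16  (a history now [(1, 24), (5, 16)])
READ d @v1: history=[(2, 22)] -> no version <= 1 -> NONE
READ c @v4: history=[(3, 8)] -> pick v3 -> 8
READ b @v3: history=[(4, 17)] -> no version <= 3 -> NONE
v6: WRITE d=25  (d history now [(2, 22), (6, 25)])
v7: WRITE a=20  (a history now [(1, 24), (5, 16), (7, 20)])
v8: WRITE a=8  (a history now [(1, 24), (5, 16), (7, 20), (8, 8)])
v9: WRITE c=26  (c history now [(3, 8), (9, 26)])
v10: WRITE a=9  (a history now [(1, 24), (5, 16), (7, 20), (8, 8), (10, 9)])
v11: WRITE d=14  (d history now [(2, 22), (6, 25), (11, 14)])
v12: WRITE b=15  (b history now [(4, 17), (12, 15)])
READ c @v6: history=[(3, 8), (9, 26)] -> pick v3 -> 8
READ c @v9: history=[(3, 8), (9, 26)] -> pick v9 -> 26
v13: WRITE d=17  (d history now [(2, 22), (6, 25), (11, 14), (13, 17)])
v14: WRITE b=25  (b history now [(4, 17), (12, 15), (14, 25)])
v15: WRITE b=2  (b history now [(4, 17), (12, 15), (14, 25), (15, 2)])
v16: WRITE d=4  (d history now [(2, 22), (6, 25), (11, 14), (13, 17), (16, 4)])
v17: WRITE c=12  (c history now [(3, 8), (9, 26), (17, 12)])
READ b @v8: history=[(4, 17), (12, 15), (14, 25), (15, 2)] -> pick v4 -> 17
READ b @v8: history=[(4, 17), (12, 15), (14, 25), (15, 2)] -> pick v4 -> 17
READ a @v17: history=[(1, 24), (5, 16), (7, 20), (8, 8), (10, 9)] -> pick v10 -> 9
v18: WRITE d=6  (d history now [(2, 22), (6, 25), (11, 14), (13, 17), (16, 4), (18, 6)])
v19: WRITE c=21  (c history now [(3, 8), (9, 26), (17, 12), (19, 21)])
READ a @v18: history=[(1, 24), (5, 16), (7, 20), (8, 8), (10, 9)] -> pick v10 -> 9
READ b @v18: history=[(4, 17), (12, 15), (14, 25), (15, 2)] -> pick v15 -> 2
READ a @v19: history=[(1, 24), (5, 16), (7, 20), (8, 8), (10, 9)] -> pick v10 -> 9

Answer: NONE
NONE
8
NONE
8
26
17
17
9
9
2
9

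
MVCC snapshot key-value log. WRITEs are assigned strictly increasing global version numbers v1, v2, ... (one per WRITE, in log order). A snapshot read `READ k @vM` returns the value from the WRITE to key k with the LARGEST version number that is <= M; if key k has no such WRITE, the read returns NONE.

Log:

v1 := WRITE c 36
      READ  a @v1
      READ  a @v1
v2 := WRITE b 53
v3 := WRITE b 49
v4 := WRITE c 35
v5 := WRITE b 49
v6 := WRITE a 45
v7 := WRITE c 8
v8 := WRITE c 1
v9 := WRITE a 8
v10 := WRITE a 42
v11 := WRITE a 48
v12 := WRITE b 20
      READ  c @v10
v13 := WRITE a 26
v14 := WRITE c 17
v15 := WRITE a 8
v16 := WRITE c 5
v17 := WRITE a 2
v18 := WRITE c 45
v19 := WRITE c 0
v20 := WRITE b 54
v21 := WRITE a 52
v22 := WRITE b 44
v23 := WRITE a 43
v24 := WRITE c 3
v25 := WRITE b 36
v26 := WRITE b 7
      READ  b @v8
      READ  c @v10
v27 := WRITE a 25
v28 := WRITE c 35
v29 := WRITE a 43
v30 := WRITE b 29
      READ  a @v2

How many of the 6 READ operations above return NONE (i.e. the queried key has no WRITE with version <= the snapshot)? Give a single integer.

v1: WRITE c=36  (c history now [(1, 36)])
READ a @v1: history=[] -> no version <= 1 -> NONE
READ a @v1: history=[] -> no version <= 1 -> NONE
v2: WRITE b=53  (b history now [(2, 53)])
v3: WRITE b=49  (b history now [(2, 53), (3, 49)])
v4: WRITE c=35  (c history now [(1, 36), (4, 35)])
v5: WRITE b=49  (b history now [(2, 53), (3, 49), (5, 49)])
v6: WRITE a=45  (a history now [(6, 45)])
v7: WRITE c=8  (c history now [(1, 36), (4, 35), (7, 8)])
v8: WRITE c=1  (c history now [(1, 36), (4, 35), (7, 8), (8, 1)])
v9: WRITE a=8  (a history now [(6, 45), (9, 8)])
v10: WRITE a=42  (a history now [(6, 45), (9, 8), (10, 42)])
v11: WRITE a=48  (a history now [(6, 45), (9, 8), (10, 42), (11, 48)])
v12: WRITE b=20  (b history now [(2, 53), (3, 49), (5, 49), (12, 20)])
READ c @v10: history=[(1, 36), (4, 35), (7, 8), (8, 1)] -> pick v8 -> 1
v13: WRITE a=26  (a history now [(6, 45), (9, 8), (10, 42), (11, 48), (13, 26)])
v14: WRITE c=17  (c history now [(1, 36), (4, 35), (7, 8), (8, 1), (14, 17)])
v15: WRITE a=8  (a history now [(6, 45), (9, 8), (10, 42), (11, 48), (13, 26), (15, 8)])
v16: WRITE c=5  (c history now [(1, 36), (4, 35), (7, 8), (8, 1), (14, 17), (16, 5)])
v17: WRITE a=2  (a history now [(6, 45), (9, 8), (10, 42), (11, 48), (13, 26), (15, 8), (17, 2)])
v18: WRITE c=45  (c history now [(1, 36), (4, 35), (7, 8), (8, 1), (14, 17), (16, 5), (18, 45)])
v19: WRITE c=0  (c history now [(1, 36), (4, 35), (7, 8), (8, 1), (14, 17), (16, 5), (18, 45), (19, 0)])
v20: WRITE b=54  (b history now [(2, 53), (3, 49), (5, 49), (12, 20), (20, 54)])
v21: WRITE a=52  (a history now [(6, 45), (9, 8), (10, 42), (11, 48), (13, 26), (15, 8), (17, 2), (21, 52)])
v22: WRITE b=44  (b history now [(2, 53), (3, 49), (5, 49), (12, 20), (20, 54), (22, 44)])
v23: WRITE a=43  (a history now [(6, 45), (9, 8), (10, 42), (11, 48), (13, 26), (15, 8), (17, 2), (21, 52), (23, 43)])
v24: WRITE c=3  (c history now [(1, 36), (4, 35), (7, 8), (8, 1), (14, 17), (16, 5), (18, 45), (19, 0), (24, 3)])
v25: WRITE b=36  (b history now [(2, 53), (3, 49), (5, 49), (12, 20), (20, 54), (22, 44), (25, 36)])
v26: WRITE b=7  (b history now [(2, 53), (3, 49), (5, 49), (12, 20), (20, 54), (22, 44), (25, 36), (26, 7)])
READ b @v8: history=[(2, 53), (3, 49), (5, 49), (12, 20), (20, 54), (22, 44), (25, 36), (26, 7)] -> pick v5 -> 49
READ c @v10: history=[(1, 36), (4, 35), (7, 8), (8, 1), (14, 17), (16, 5), (18, 45), (19, 0), (24, 3)] -> pick v8 -> 1
v27: WRITE a=25  (a history now [(6, 45), (9, 8), (10, 42), (11, 48), (13, 26), (15, 8), (17, 2), (21, 52), (23, 43), (27, 25)])
v28: WRITE c=35  (c history now [(1, 36), (4, 35), (7, 8), (8, 1), (14, 17), (16, 5), (18, 45), (19, 0), (24, 3), (28, 35)])
v29: WRITE a=43  (a history now [(6, 45), (9, 8), (10, 42), (11, 48), (13, 26), (15, 8), (17, 2), (21, 52), (23, 43), (27, 25), (29, 43)])
v30: WRITE b=29  (b history now [(2, 53), (3, 49), (5, 49), (12, 20), (20, 54), (22, 44), (25, 36), (26, 7), (30, 29)])
READ a @v2: history=[(6, 45), (9, 8), (10, 42), (11, 48), (13, 26), (15, 8), (17, 2), (21, 52), (23, 43), (27, 25), (29, 43)] -> no version <= 2 -> NONE
Read results in order: ['NONE', 'NONE', '1', '49', '1', 'NONE']
NONE count = 3

Answer: 3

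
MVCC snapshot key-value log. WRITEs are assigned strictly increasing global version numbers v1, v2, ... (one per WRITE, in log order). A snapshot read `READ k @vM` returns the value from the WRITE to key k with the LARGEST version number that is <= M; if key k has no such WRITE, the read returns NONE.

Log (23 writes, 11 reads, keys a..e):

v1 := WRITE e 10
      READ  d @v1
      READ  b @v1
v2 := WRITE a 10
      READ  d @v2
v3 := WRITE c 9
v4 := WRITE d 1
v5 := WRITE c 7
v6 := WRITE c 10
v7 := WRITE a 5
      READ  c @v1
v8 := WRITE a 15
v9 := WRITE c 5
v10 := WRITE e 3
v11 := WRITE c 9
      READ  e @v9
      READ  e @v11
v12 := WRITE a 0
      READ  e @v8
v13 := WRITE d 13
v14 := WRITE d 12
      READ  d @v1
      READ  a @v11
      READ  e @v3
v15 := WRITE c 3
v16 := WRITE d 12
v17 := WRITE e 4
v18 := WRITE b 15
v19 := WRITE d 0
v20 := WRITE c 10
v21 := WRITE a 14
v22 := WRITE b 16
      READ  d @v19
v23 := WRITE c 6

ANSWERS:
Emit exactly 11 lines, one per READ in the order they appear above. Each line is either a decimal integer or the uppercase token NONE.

v1: WRITE e=10  (e history now [(1, 10)])
READ d @v1: history=[] -> no version <= 1 -> NONE
READ b @v1: history=[] -> no version <= 1 -> NONE
v2: WRITE a=10  (a history now [(2, 10)])
READ d @v2: history=[] -> no version <= 2 -> NONE
v3: WRITE c=9  (c history now [(3, 9)])
v4: WRITE d=1  (d history now [(4, 1)])
v5: WRITE c=7  (c history now [(3, 9), (5, 7)])
v6: WRITE c=10  (c history now [(3, 9), (5, 7), (6, 10)])
v7: WRITE a=5  (a history now [(2, 10), (7, 5)])
READ c @v1: history=[(3, 9), (5, 7), (6, 10)] -> no version <= 1 -> NONE
v8: WRITE a=15  (a history now [(2, 10), (7, 5), (8, 15)])
v9: WRITE c=5  (c history now [(3, 9), (5, 7), (6, 10), (9, 5)])
v10: WRITE e=3  (e history now [(1, 10), (10, 3)])
v11: WRITE c=9  (c history now [(3, 9), (5, 7), (6, 10), (9, 5), (11, 9)])
READ e @v9: history=[(1, 10), (10, 3)] -> pick v1 -> 10
READ e @v11: history=[(1, 10), (10, 3)] -> pick v10 -> 3
v12: WRITE a=0  (a history now [(2, 10), (7, 5), (8, 15), (12, 0)])
READ e @v8: history=[(1, 10), (10, 3)] -> pick v1 -> 10
v13: WRITE d=13  (d history now [(4, 1), (13, 13)])
v14: WRITE d=12  (d history now [(4, 1), (13, 13), (14, 12)])
READ d @v1: history=[(4, 1), (13, 13), (14, 12)] -> no version <= 1 -> NONE
READ a @v11: history=[(2, 10), (7, 5), (8, 15), (12, 0)] -> pick v8 -> 15
READ e @v3: history=[(1, 10), (10, 3)] -> pick v1 -> 10
v15: WRITE c=3  (c history now [(3, 9), (5, 7), (6, 10), (9, 5), (11, 9), (15, 3)])
v16: WRITE d=12  (d history now [(4, 1), (13, 13), (14, 12), (16, 12)])
v17: WRITE e=4  (e history now [(1, 10), (10, 3), (17, 4)])
v18: WRITE b=15  (b history now [(18, 15)])
v19: WRITE d=0  (d history now [(4, 1), (13, 13), (14, 12), (16, 12), (19, 0)])
v20: WRITE c=10  (c history now [(3, 9), (5, 7), (6, 10), (9, 5), (11, 9), (15, 3), (20, 10)])
v21: WRITE a=14  (a history now [(2, 10), (7, 5), (8, 15), (12, 0), (21, 14)])
v22: WRITE b=16  (b history now [(18, 15), (22, 16)])
READ d @v19: history=[(4, 1), (13, 13), (14, 12), (16, 12), (19, 0)] -> pick v19 -> 0
v23: WRITE c=6  (c history now [(3, 9), (5, 7), (6, 10), (9, 5), (11, 9), (15, 3), (20, 10), (23, 6)])

Answer: NONE
NONE
NONE
NONE
10
3
10
NONE
15
10
0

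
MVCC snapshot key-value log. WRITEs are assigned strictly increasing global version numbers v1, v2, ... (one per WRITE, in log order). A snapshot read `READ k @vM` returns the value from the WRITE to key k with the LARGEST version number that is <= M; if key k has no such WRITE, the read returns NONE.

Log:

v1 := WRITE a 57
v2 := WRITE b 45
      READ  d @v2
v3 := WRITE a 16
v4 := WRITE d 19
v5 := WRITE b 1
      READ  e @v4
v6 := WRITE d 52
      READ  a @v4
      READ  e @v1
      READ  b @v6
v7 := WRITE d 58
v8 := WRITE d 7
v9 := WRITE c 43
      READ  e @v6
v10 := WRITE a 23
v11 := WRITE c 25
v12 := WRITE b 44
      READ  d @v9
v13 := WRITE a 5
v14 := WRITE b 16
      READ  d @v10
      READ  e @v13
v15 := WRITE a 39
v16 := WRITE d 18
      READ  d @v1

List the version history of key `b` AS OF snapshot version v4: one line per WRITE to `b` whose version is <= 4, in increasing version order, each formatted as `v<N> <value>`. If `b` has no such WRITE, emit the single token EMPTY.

Answer: v2 45

Derivation:
Scan writes for key=b with version <= 4:
  v1 WRITE a 57 -> skip
  v2 WRITE b 45 -> keep
  v3 WRITE a 16 -> skip
  v4 WRITE d 19 -> skip
  v5 WRITE b 1 -> drop (> snap)
  v6 WRITE d 52 -> skip
  v7 WRITE d 58 -> skip
  v8 WRITE d 7 -> skip
  v9 WRITE c 43 -> skip
  v10 WRITE a 23 -> skip
  v11 WRITE c 25 -> skip
  v12 WRITE b 44 -> drop (> snap)
  v13 WRITE a 5 -> skip
  v14 WRITE b 16 -> drop (> snap)
  v15 WRITE a 39 -> skip
  v16 WRITE d 18 -> skip
Collected: [(2, 45)]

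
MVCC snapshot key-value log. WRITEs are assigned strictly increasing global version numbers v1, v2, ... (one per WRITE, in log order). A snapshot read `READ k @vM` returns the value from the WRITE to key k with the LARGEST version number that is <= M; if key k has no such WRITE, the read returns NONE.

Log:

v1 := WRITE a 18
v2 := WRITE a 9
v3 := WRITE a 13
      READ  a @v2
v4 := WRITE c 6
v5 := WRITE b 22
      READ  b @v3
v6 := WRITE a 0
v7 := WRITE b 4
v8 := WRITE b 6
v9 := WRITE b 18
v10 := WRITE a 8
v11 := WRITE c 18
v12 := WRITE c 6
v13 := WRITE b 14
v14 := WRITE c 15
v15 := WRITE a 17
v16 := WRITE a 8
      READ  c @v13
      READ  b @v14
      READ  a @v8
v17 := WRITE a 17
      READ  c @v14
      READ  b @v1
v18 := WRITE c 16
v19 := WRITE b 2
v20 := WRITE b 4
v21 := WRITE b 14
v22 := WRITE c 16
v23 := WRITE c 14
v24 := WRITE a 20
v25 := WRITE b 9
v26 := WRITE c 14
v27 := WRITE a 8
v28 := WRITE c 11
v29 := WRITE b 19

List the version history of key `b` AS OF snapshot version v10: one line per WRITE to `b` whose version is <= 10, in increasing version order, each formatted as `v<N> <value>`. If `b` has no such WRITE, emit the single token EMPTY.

Answer: v5 22
v7 4
v8 6
v9 18

Derivation:
Scan writes for key=b with version <= 10:
  v1 WRITE a 18 -> skip
  v2 WRITE a 9 -> skip
  v3 WRITE a 13 -> skip
  v4 WRITE c 6 -> skip
  v5 WRITE b 22 -> keep
  v6 WRITE a 0 -> skip
  v7 WRITE b 4 -> keep
  v8 WRITE b 6 -> keep
  v9 WRITE b 18 -> keep
  v10 WRITE a 8 -> skip
  v11 WRITE c 18 -> skip
  v12 WRITE c 6 -> skip
  v13 WRITE b 14 -> drop (> snap)
  v14 WRITE c 15 -> skip
  v15 WRITE a 17 -> skip
  v16 WRITE a 8 -> skip
  v17 WRITE a 17 -> skip
  v18 WRITE c 16 -> skip
  v19 WRITE b 2 -> drop (> snap)
  v20 WRITE b 4 -> drop (> snap)
  v21 WRITE b 14 -> drop (> snap)
  v22 WRITE c 16 -> skip
  v23 WRITE c 14 -> skip
  v24 WRITE a 20 -> skip
  v25 WRITE b 9 -> drop (> snap)
  v26 WRITE c 14 -> skip
  v27 WRITE a 8 -> skip
  v28 WRITE c 11 -> skip
  v29 WRITE b 19 -> drop (> snap)
Collected: [(5, 22), (7, 4), (8, 6), (9, 18)]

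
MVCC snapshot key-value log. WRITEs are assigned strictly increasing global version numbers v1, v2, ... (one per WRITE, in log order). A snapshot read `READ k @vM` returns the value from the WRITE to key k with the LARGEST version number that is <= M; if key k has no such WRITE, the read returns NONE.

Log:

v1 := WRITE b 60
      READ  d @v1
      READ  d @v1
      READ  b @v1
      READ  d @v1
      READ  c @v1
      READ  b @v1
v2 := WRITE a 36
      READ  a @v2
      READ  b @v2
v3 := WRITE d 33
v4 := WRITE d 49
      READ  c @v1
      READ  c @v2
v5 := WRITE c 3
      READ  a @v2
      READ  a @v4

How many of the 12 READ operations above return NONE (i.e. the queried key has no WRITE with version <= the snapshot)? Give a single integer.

Answer: 6

Derivation:
v1: WRITE b=60  (b history now [(1, 60)])
READ d @v1: history=[] -> no version <= 1 -> NONE
READ d @v1: history=[] -> no version <= 1 -> NONE
READ b @v1: history=[(1, 60)] -> pick v1 -> 60
READ d @v1: history=[] -> no version <= 1 -> NONE
READ c @v1: history=[] -> no version <= 1 -> NONE
READ b @v1: history=[(1, 60)] -> pick v1 -> 60
v2: WRITE a=36  (a history now [(2, 36)])
READ a @v2: history=[(2, 36)] -> pick v2 -> 36
READ b @v2: history=[(1, 60)] -> pick v1 -> 60
v3: WRITE d=33  (d history now [(3, 33)])
v4: WRITE d=49  (d history now [(3, 33), (4, 49)])
READ c @v1: history=[] -> no version <= 1 -> NONE
READ c @v2: history=[] -> no version <= 2 -> NONE
v5: WRITE c=3  (c history now [(5, 3)])
READ a @v2: history=[(2, 36)] -> pick v2 -> 36
READ a @v4: history=[(2, 36)] -> pick v2 -> 36
Read results in order: ['NONE', 'NONE', '60', 'NONE', 'NONE', '60', '36', '60', 'NONE', 'NONE', '36', '36']
NONE count = 6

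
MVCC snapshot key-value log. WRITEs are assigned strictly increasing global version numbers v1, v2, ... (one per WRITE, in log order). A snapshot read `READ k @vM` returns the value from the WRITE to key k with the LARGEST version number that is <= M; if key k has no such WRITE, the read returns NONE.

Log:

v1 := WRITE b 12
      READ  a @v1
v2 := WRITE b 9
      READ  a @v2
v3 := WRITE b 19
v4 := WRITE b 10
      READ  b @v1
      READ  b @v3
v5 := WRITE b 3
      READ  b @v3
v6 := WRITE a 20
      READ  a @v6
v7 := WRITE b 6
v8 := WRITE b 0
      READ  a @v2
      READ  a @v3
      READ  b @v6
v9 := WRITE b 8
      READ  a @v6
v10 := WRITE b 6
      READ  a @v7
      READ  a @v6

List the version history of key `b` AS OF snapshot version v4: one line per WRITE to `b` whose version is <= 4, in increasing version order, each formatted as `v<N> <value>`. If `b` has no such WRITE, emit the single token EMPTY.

Answer: v1 12
v2 9
v3 19
v4 10

Derivation:
Scan writes for key=b with version <= 4:
  v1 WRITE b 12 -> keep
  v2 WRITE b 9 -> keep
  v3 WRITE b 19 -> keep
  v4 WRITE b 10 -> keep
  v5 WRITE b 3 -> drop (> snap)
  v6 WRITE a 20 -> skip
  v7 WRITE b 6 -> drop (> snap)
  v8 WRITE b 0 -> drop (> snap)
  v9 WRITE b 8 -> drop (> snap)
  v10 WRITE b 6 -> drop (> snap)
Collected: [(1, 12), (2, 9), (3, 19), (4, 10)]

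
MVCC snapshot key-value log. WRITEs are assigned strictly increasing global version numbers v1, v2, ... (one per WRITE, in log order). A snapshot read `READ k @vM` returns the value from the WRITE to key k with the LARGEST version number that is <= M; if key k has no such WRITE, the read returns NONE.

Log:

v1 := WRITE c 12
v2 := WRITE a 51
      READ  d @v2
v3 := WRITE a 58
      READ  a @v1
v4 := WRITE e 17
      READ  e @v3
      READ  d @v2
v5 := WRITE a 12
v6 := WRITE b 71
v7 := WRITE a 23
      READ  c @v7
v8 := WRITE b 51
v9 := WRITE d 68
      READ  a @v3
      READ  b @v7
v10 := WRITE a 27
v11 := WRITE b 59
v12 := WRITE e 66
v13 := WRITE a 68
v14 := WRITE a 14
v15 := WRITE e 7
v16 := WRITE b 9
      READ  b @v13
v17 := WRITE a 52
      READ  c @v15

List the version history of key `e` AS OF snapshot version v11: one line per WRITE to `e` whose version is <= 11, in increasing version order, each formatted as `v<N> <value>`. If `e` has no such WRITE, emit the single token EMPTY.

Answer: v4 17

Derivation:
Scan writes for key=e with version <= 11:
  v1 WRITE c 12 -> skip
  v2 WRITE a 51 -> skip
  v3 WRITE a 58 -> skip
  v4 WRITE e 17 -> keep
  v5 WRITE a 12 -> skip
  v6 WRITE b 71 -> skip
  v7 WRITE a 23 -> skip
  v8 WRITE b 51 -> skip
  v9 WRITE d 68 -> skip
  v10 WRITE a 27 -> skip
  v11 WRITE b 59 -> skip
  v12 WRITE e 66 -> drop (> snap)
  v13 WRITE a 68 -> skip
  v14 WRITE a 14 -> skip
  v15 WRITE e 7 -> drop (> snap)
  v16 WRITE b 9 -> skip
  v17 WRITE a 52 -> skip
Collected: [(4, 17)]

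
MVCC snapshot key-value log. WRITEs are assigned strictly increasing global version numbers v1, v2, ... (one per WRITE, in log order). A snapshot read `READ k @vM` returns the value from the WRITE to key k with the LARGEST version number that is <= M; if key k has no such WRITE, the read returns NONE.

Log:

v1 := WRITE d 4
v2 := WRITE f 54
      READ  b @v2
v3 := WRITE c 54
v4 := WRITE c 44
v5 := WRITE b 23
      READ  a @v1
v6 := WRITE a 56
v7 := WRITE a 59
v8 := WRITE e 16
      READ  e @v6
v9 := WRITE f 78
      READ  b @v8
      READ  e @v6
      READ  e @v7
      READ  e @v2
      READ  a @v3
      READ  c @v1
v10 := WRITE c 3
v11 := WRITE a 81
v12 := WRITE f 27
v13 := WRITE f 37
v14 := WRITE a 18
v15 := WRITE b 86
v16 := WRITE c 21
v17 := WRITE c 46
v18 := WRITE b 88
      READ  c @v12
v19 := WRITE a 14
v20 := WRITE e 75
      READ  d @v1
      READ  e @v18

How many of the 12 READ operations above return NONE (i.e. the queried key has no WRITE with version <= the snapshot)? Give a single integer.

v1: WRITE d=4  (d history now [(1, 4)])
v2: WRITE f=54  (f history now [(2, 54)])
READ b @v2: history=[] -> no version <= 2 -> NONE
v3: WRITE c=54  (c history now [(3, 54)])
v4: WRITE c=44  (c history now [(3, 54), (4, 44)])
v5: WRITE b=23  (b history now [(5, 23)])
READ a @v1: history=[] -> no version <= 1 -> NONE
v6: WRITE a=56  (a history now [(6, 56)])
v7: WRITE a=59  (a history now [(6, 56), (7, 59)])
v8: WRITE e=16  (e history now [(8, 16)])
READ e @v6: history=[(8, 16)] -> no version <= 6 -> NONE
v9: WRITE f=78  (f history now [(2, 54), (9, 78)])
READ b @v8: history=[(5, 23)] -> pick v5 -> 23
READ e @v6: history=[(8, 16)] -> no version <= 6 -> NONE
READ e @v7: history=[(8, 16)] -> no version <= 7 -> NONE
READ e @v2: history=[(8, 16)] -> no version <= 2 -> NONE
READ a @v3: history=[(6, 56), (7, 59)] -> no version <= 3 -> NONE
READ c @v1: history=[(3, 54), (4, 44)] -> no version <= 1 -> NONE
v10: WRITE c=3  (c history now [(3, 54), (4, 44), (10, 3)])
v11: WRITE a=81  (a history now [(6, 56), (7, 59), (11, 81)])
v12: WRITE f=27  (f history now [(2, 54), (9, 78), (12, 27)])
v13: WRITE f=37  (f history now [(2, 54), (9, 78), (12, 27), (13, 37)])
v14: WRITE a=18  (a history now [(6, 56), (7, 59), (11, 81), (14, 18)])
v15: WRITE b=86  (b history now [(5, 23), (15, 86)])
v16: WRITE c=21  (c history now [(3, 54), (4, 44), (10, 3), (16, 21)])
v17: WRITE c=46  (c history now [(3, 54), (4, 44), (10, 3), (16, 21), (17, 46)])
v18: WRITE b=88  (b history now [(5, 23), (15, 86), (18, 88)])
READ c @v12: history=[(3, 54), (4, 44), (10, 3), (16, 21), (17, 46)] -> pick v10 -> 3
v19: WRITE a=14  (a history now [(6, 56), (7, 59), (11, 81), (14, 18), (19, 14)])
v20: WRITE e=75  (e history now [(8, 16), (20, 75)])
READ d @v1: history=[(1, 4)] -> pick v1 -> 4
READ e @v18: history=[(8, 16), (20, 75)] -> pick v8 -> 16
Read results in order: ['NONE', 'NONE', 'NONE', '23', 'NONE', 'NONE', 'NONE', 'NONE', 'NONE', '3', '4', '16']
NONE count = 8

Answer: 8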